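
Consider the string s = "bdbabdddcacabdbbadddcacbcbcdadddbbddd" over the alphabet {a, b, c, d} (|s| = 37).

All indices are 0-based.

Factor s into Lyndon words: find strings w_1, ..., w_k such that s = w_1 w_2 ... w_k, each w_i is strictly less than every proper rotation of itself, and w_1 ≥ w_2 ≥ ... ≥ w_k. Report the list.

["bd", "b", "abdddcac", "abdbbadddcacbcbcdadddbbddd"]

emit factor 1: 'bd' (i=0, period=2)
emit factor 2: 'b' (i=2, period=1)
emit factor 3: 'abdddcac' (i=3, period=8)
emit factor 4: 'abdbbadddcacbcbcdadddbbddd' (i=11, period=26)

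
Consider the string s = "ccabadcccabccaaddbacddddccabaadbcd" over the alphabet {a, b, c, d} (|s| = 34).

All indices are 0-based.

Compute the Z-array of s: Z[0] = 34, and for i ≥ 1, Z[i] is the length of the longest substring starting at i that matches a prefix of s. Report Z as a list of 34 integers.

Z[0]=34
i=1: i≥r, start 0; Z[1]=1 scan→box=[1,2)
i=2: i≥r, start 0; Z[2]=0
i=3: i≥r, start 0; Z[3]=0
i=4: i≥r, start 0; Z[4]=0
i=5: i≥r, start 0; Z[5]=0
i=6: i≥r, start 0; Z[6]=2 scan→box=[6,8)
i=7: min(r-i=1, Z[1]=1)=1; Z[7]=4 scan→box=[7,11)
i=8: min(r-i=3, Z[1]=1)=1; Z[8]=1
i=9: min(r-i=2, Z[2]=0)=0; Z[9]=0
i=10: min(r-i=1, Z[3]=0)=0; Z[10]=0
i=11: i≥r, start 0; Z[11]=3 scan→box=[11,14)
i=12: min(r-i=2, Z[1]=1)=1; Z[12]=1
i=13: min(r-i=1, Z[2]=0)=0; Z[13]=0
i=14: i≥r, start 0; Z[14]=0
i=15: i≥r, start 0; Z[15]=0
i=16: i≥r, start 0; Z[16]=0
i=17: i≥r, start 0; Z[17]=0
i=18: i≥r, start 0; Z[18]=0
i=19: i≥r, start 0; Z[19]=1 scan→box=[19,20)
i=20: i≥r, start 0; Z[20]=0
i=21: i≥r, start 0; Z[21]=0
i=22: i≥r, start 0; Z[22]=0
i=23: i≥r, start 0; Z[23]=0
i=24: i≥r, start 0; Z[24]=5 scan→box=[24,29)
i=25: min(r-i=4, Z[1]=1)=1; Z[25]=1
i=26: min(r-i=3, Z[2]=0)=0; Z[26]=0
i=27: min(r-i=2, Z[3]=0)=0; Z[27]=0
i=28: min(r-i=1, Z[4]=0)=0; Z[28]=0
i=29: i≥r, start 0; Z[29]=0
i=30: i≥r, start 0; Z[30]=0
i=31: i≥r, start 0; Z[31]=0
i=32: i≥r, start 0; Z[32]=1 scan→box=[32,33)
i=33: i≥r, start 0; Z[33]=0

[34, 1, 0, 0, 0, 0, 2, 4, 1, 0, 0, 3, 1, 0, 0, 0, 0, 0, 0, 1, 0, 0, 0, 0, 5, 1, 0, 0, 0, 0, 0, 0, 1, 0]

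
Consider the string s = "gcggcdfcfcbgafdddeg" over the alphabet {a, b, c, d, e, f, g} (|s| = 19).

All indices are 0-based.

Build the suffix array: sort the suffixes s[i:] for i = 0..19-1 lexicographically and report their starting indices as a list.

rank→(start, suffix):
  0 → (12, 'afdddeg')
  1 → (10, 'bgafdddeg')
  2 → (9, 'cbgafdddeg')
  3 → (4, 'cdfcfcbgafdddeg')
  4 → (7, 'cfcbgafdddeg')
  5 → (1, 'cggcdfcfcbgafdddeg')
  6 → (14, 'dddeg')
  7 → (15, 'ddeg')
  8 → (16, 'deg')
  9 → (5, 'dfcfcbgafdddeg')
  10 → (17, 'eg')
  11 → (8, 'fcbgafdddeg')
  12 → (6, 'fcfcbgafdddeg')
  13 → (13, 'fdddeg')
  14 → (18, 'g')
  15 → (11, 'gafdddeg')
  16 → (3, 'gcdfcfcbgafdddeg')
  17 → (0, 'gcggcdfcfcbgafdddeg')
  18 → (2, 'ggcdfcfcbgafdddeg')

[12, 10, 9, 4, 7, 1, 14, 15, 16, 5, 17, 8, 6, 13, 18, 11, 3, 0, 2]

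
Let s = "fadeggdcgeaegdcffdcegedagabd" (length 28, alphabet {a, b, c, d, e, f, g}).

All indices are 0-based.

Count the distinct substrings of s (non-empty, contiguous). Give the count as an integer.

378

sorted suffixes:
  #0 SA[0]=25  'abd'
  #1 SA[1]=1  'adeggdcgeaegdcffdcegedagabd'
  #2 SA[2]=10  'aegdcffdcegedagabd'
  #3 SA[3]=23  'agabd'
  #4 SA[4]=26  'bd'
  #5 SA[5]=18  'cegedagabd'
  #6 SA[6]=14  'cffdcegedagabd'
  #7 SA[7]=7  'cgeaegdcffdcegedagabd'
  #8 SA[8]=27  'd'
  #9 SA[9]=22  'dagabd'
  #10 SA[10]=17  'dcegedagabd'
  #11 SA[11]=13  'dcffdcegedagabd'
  #12 SA[12]=6  'dcgeaegdcffdcegedagabd'
  #13 SA[13]=2  'deggdcgeaegdcffdcegedagabd'
  #14 SA[14]=9  'eaegdcffdcegedagabd'
  #15 SA[15]=21  'edagabd'
  #16 SA[16]=11  'egdcffdcegedagabd'
  #17 SA[17]=19  'egedagabd'
  #18 SA[18]=3  'eggdcgeaegdcffdcegedagabd'
  #19 SA[19]=0  'fadeggdcgeaegdcffdcegedagabd'
  #20 SA[20]=16  'fdcegedagabd'
  #21 SA[21]=15  'ffdcegedagabd'
  #22 SA[22]=24  'gabd'
  #23 SA[23]=12  'gdcffdcegedagabd'
  #24 SA[24]=5  'gdcgeaegdcffdcegedagabd'
  #25 SA[25]=8  'geaegdcffdcegedagabd'
  #26 SA[26]=20  'gedagabd'
  #27 SA[27]=4  'ggdcgeaegdcffdcegedagabd'

SA = [25, 1, 10, 23, 26, 18, 14, 7, 27, 22, 17, 13, 6, 2, 9, 21, 11, 19, 3, 0, 16, 15, 24, 12, 5, 8, 20, 4]
rank  pair      lcp
   1  s[25:],s[1:]  1  'a'
   2  s[1:],s[10:]  1  'a'
   3  s[10:],s[23:]  1  'a'
   4  s[23:],s[26:]  0  ''
   5  s[26:],s[18:]  0  ''
   6  s[18:],s[14:]  1  'c'
   7  s[14:],s[7:]  1  'c'
   8  s[7:],s[27:]  0  ''
   9  s[27:],s[22:]  1  'd'
  10  s[22:],s[17:]  1  'd'
  11  s[17:],s[13:]  2  'dc'
  12  s[13:],s[6:]  2  'dc'
  13  s[6:],s[2:]  1  'd'
  14  s[2:],s[9:]  0  ''
  15  s[9:],s[21:]  1  'e'
  16  s[21:],s[11:]  1  'e'
  17  s[11:],s[19:]  2  'eg'
  18  s[19:],s[3:]  2  'eg'
  19  s[3:],s[0:]  0  ''
  20  s[0:],s[16:]  1  'f'
  21  s[16:],s[15:]  1  'f'
  22  s[15:],s[24:]  0  ''
  23  s[24:],s[12:]  1  'g'
  24  s[12:],s[5:]  3  'gdc'
  25  s[5:],s[8:]  1  'g'
  26  s[8:],s[20:]  2  'ge'
  27  s[20:],s[4:]  1  'g'

n(n+1)/2 = 28·29/2 = 406
Σ LCP = 0 + 1 + 1 + 1 + 0 + 0 + 1 + 1 + 0 + 1 + 1 + 2 + 2 + 1 + 0 + 1 + 1 + 2 + 2 + 0 + 1 + 1 + 0 + 1 + 3 + 1 + 2 + 1 = 28
distinct = 406 − 28 = 378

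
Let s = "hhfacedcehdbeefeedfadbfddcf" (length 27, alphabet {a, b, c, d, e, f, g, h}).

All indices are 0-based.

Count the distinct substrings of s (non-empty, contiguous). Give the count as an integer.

352

rank | idx | suffix
   0 |   3 | acedcehdbeefeedfadbfddcf
   1 |  19 | adbfddcf
   2 |  11 | beefeedfadbfddcf
   3 |  21 | bfddcf
   4 |   4 | cedcehdbeefeedfadbfddcf
   5 |   7 | cehdbeefeedfadbfddcf
   6 |  25 | cf
   7 |  10 | dbeefeedfadbfddcf
   8 |  20 | dbfddcf
   9 |   6 | dcehdbeefeedfadbfddcf
  10 |  24 | dcf
  11 |  23 | ddcf
  12 |  17 | dfadbfddcf
  13 |   5 | edcehdbeefeedfadbfddcf
  14 |  16 | edfadbfddcf
  15 |  15 | eedfadbfddcf
  16 |  12 | eefeedfadbfddcf
  17 |  13 | efeedfadbfddcf
  18 |   8 | ehdbeefeedfadbfddcf
  19 |  26 | f
  20 |   2 | facedcehdbeefeedfadbfddcf
  21 |  18 | fadbfddcf
  22 |  22 | fddcf
  23 |  14 | feedfadbfddcf
  24 |   9 | hdbeefeedfadbfddcf
  25 |   1 | hfacedcehdbeefeedfadbfddcf
  26 |   0 | hhfacedcehdbeefeedfadbfddcf

SA = [3, 19, 11, 21, 4, 7, 25, 10, 20, 6, 24, 23, 17, 5, 16, 15, 12, 13, 8, 26, 2, 18, 22, 14, 9, 1, 0]
i: (SA[i-1],SA[i]) lcp shared
  1: (3,19) 1 'a'
  2: (19,11) 0 ''
  3: (11,21) 1 'b'
  4: (21,4) 0 ''
  5: (4,7) 2 'ce'
  6: (7,25) 1 'c'
  7: (25,10) 0 ''
  8: (10,20) 2 'db'
  9: (20,6) 1 'd'
  10: (6,24) 2 'dc'
  11: (24,23) 1 'd'
  12: (23,17) 1 'd'
  13: (17,5) 0 ''
  14: (5,16) 2 'ed'
  15: (16,15) 1 'e'
  16: (15,12) 2 'ee'
  17: (12,13) 1 'e'
  18: (13,8) 1 'e'
  19: (8,26) 0 ''
  20: (26,2) 1 'f'
  21: (2,18) 2 'fa'
  22: (18,22) 1 'f'
  23: (22,14) 1 'f'
  24: (14,9) 0 ''
  25: (9,1) 1 'h'
  26: (1,0) 1 'h'

n(n+1)/2 = 27·28/2 = 378
Σ LCP = 0 + 1 + 0 + 1 + 0 + 2 + 1 + 0 + 2 + 1 + 2 + 1 + 1 + 0 + 2 + 1 + 2 + 1 + 1 + 0 + 1 + 2 + 1 + 1 + 0 + 1 + 1 = 26
distinct = 378 − 26 = 352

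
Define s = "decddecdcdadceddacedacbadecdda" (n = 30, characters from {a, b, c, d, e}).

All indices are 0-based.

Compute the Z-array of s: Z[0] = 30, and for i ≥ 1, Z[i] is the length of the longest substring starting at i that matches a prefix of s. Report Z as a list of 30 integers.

Z[0]=30
i=1: i≥r, start 0; Z[1]=0
i=2: i≥r, start 0; Z[2]=0
i=3: i≥r, start 0; Z[3]=1 extend→box=[3,4)
i=4: i≥r, start 0; Z[4]=4 extend→box=[4,8)
i=5: min(r-i=3, Z[1]=0)=0; Z[5]=0
i=6: min(r-i=2, Z[2]=0)=0; Z[6]=0
i=7: min(r-i=1, Z[3]=1)=1; Z[7]=1
i=8: i≥r, start 0; Z[8]=0
i=9: i≥r, start 0; Z[9]=1 extend→box=[9,10)
i=10: i≥r, start 0; Z[10]=0
i=11: i≥r, start 0; Z[11]=1 extend→box=[11,12)
i=12: i≥r, start 0; Z[12]=0
i=13: i≥r, start 0; Z[13]=0
i=14: i≥r, start 0; Z[14]=1 extend→box=[14,15)
i=15: i≥r, start 0; Z[15]=1 extend→box=[15,16)
i=16: i≥r, start 0; Z[16]=0
i=17: i≥r, start 0; Z[17]=0
i=18: i≥r, start 0; Z[18]=0
i=19: i≥r, start 0; Z[19]=1 extend→box=[19,20)
i=20: i≥r, start 0; Z[20]=0
i=21: i≥r, start 0; Z[21]=0
i=22: i≥r, start 0; Z[22]=0
i=23: i≥r, start 0; Z[23]=0
i=24: i≥r, start 0; Z[24]=5 extend→box=[24,29)
i=25: min(r-i=4, Z[1]=0)=0; Z[25]=0
i=26: min(r-i=3, Z[2]=0)=0; Z[26]=0
i=27: min(r-i=2, Z[3]=1)=1; Z[27]=1
i=28: min(r-i=1, Z[4]=4)=1; Z[28]=1
i=29: i≥r, start 0; Z[29]=0

[30, 0, 0, 1, 4, 0, 0, 1, 0, 1, 0, 1, 0, 0, 1, 1, 0, 0, 0, 1, 0, 0, 0, 0, 5, 0, 0, 1, 1, 0]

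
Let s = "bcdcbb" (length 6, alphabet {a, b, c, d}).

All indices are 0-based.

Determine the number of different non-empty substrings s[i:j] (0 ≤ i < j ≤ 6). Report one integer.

18

rank→(start, suffix):
  0 → (5, 'b')
  1 → (4, 'bb')
  2 → (0, 'bcdcbb')
  3 → (3, 'cbb')
  4 → (1, 'cdcbb')
  5 → (2, 'dcbb')

SA = [5, 4, 0, 3, 1, 2]
i: (SA[i-1],SA[i]) lcp shared
  1: (5,4) 1 'b'
  2: (4,0) 1 'b'
  3: (0,3) 0 ''
  4: (3,1) 1 'c'
  5: (1,2) 0 ''

n(n+1)/2 = 6·7/2 = 21
Σ LCP = 0 + 1 + 1 + 0 + 1 + 0 = 3
distinct = 21 − 3 = 18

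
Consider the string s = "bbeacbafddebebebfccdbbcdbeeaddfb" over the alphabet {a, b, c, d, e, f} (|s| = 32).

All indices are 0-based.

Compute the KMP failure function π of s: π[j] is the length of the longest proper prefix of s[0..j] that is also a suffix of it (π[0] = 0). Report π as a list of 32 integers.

[0, 1, 0, 0, 0, 1, 0, 0, 0, 0, 0, 1, 0, 1, 0, 1, 0, 0, 0, 0, 1, 2, 0, 0, 1, 0, 0, 0, 0, 0, 0, 1]

π[0] = 0
j=1 s[j]='b': π[1]=1 (border 'b')
j=2 s[j]='e': k: 1→0; π[2]=0 (border '')
j=3 s[j]='a': π[3]=0 (border '')
j=4 s[j]='c': π[4]=0 (border '')
j=5 s[j]='b': π[5]=1 (border 'b')
j=6 s[j]='a': k: 1→0; π[6]=0 (border '')
j=7 s[j]='f': π[7]=0 (border '')
j=8 s[j]='d': π[8]=0 (border '')
j=9 s[j]='d': π[9]=0 (border '')
j=10 s[j]='e': π[10]=0 (border '')
j=11 s[j]='b': π[11]=1 (border 'b')
j=12 s[j]='e': k: 1→0; π[12]=0 (border '')
j=13 s[j]='b': π[13]=1 (border 'b')
j=14 s[j]='e': k: 1→0; π[14]=0 (border '')
j=15 s[j]='b': π[15]=1 (border 'b')
j=16 s[j]='f': k: 1→0; π[16]=0 (border '')
j=17 s[j]='c': π[17]=0 (border '')
j=18 s[j]='c': π[18]=0 (border '')
j=19 s[j]='d': π[19]=0 (border '')
j=20 s[j]='b': π[20]=1 (border 'b')
j=21 s[j]='b': π[21]=2 (border 'bb')
j=22 s[j]='c': k: 2→1→0; π[22]=0 (border '')
j=23 s[j]='d': π[23]=0 (border '')
j=24 s[j]='b': π[24]=1 (border 'b')
j=25 s[j]='e': k: 1→0; π[25]=0 (border '')
j=26 s[j]='e': π[26]=0 (border '')
j=27 s[j]='a': π[27]=0 (border '')
j=28 s[j]='d': π[28]=0 (border '')
j=29 s[j]='d': π[29]=0 (border '')
j=30 s[j]='f': π[30]=0 (border '')
j=31 s[j]='b': π[31]=1 (border 'b')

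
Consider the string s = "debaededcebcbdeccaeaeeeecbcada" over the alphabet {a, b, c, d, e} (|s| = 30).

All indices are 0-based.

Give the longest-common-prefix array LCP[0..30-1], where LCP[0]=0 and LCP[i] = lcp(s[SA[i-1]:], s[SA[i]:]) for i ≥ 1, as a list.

[0, 1, 1, 2, 2, 0, 1, 2, 1, 0, 2, 1, 2, 1, 1, 0, 1, 1, 2, 2, 0, 1, 2, 1, 2, 1, 2, 1, 2, 3]

rank→(start, suffix):
  0 → (29, 'a')
  1 → (27, 'ada')
  2 → (17, 'aeaeeeecbcada')
  3 → (3, 'aededcebcbdeccaeaeeeecbcada')
  4 → (19, 'aeeeecbcada')
  5 → (2, 'baededcebcbdeccaeaeeeecbcada')
  6 → (25, 'bcada')
  7 → (10, 'bcbdeccaeaeeeecbcada')
  8 → (12, 'bdeccaeaeeeecbcada')
  9 → (26, 'cada')
  10 → (16, 'caeaeeeecbcada')
  11 → (24, 'cbcada')
  12 → (11, 'cbdeccaeaeeeecbcada')
  13 → (15, 'ccaeaeeeecbcada')
  14 → (8, 'cebcbdeccaeaeeeecbcada')
  15 → (28, 'da')
  16 → (7, 'dcebcbdeccaeaeeeecbcada')
  17 → (0, 'debaededcebcbdeccaeaeeeecbcada')
  18 → (13, 'deccaeaeeeecbcada')
  19 → (5, 'dedcebcbdeccaeaeeeecbcada')
  20 → (18, 'eaeeeecbcada')
  21 → (1, 'ebaededcebcbdeccaeaeeeecbcada')
  22 → (9, 'ebcbdeccaeaeeeecbcada')
  23 → (23, 'ecbcada')
  24 → (14, 'eccaeaeeeecbcada')
  25 → (6, 'edcebcbdeccaeaeeeecbcada')
  26 → (4, 'ededcebcbdeccaeaeeeecbcada')
  27 → (22, 'eecbcada')
  28 → (21, 'eeecbcada')
  29 → (20, 'eeeecbcada')

SA = [29, 27, 17, 3, 19, 2, 25, 10, 12, 26, 16, 24, 11, 15, 8, 28, 7, 0, 13, 5, 18, 1, 9, 23, 14, 6, 4, 22, 21, 20]
rank  pair      lcp
   1  s[29:],s[27:]  1  'a'
   2  s[27:],s[17:]  1  'a'
   3  s[17:],s[3:]  2  'ae'
   4  s[3:],s[19:]  2  'ae'
   5  s[19:],s[2:]  0  ''
   6  s[2:],s[25:]  1  'b'
   7  s[25:],s[10:]  2  'bc'
   8  s[10:],s[12:]  1  'b'
   9  s[12:],s[26:]  0  ''
  10  s[26:],s[16:]  2  'ca'
  11  s[16:],s[24:]  1  'c'
  12  s[24:],s[11:]  2  'cb'
  13  s[11:],s[15:]  1  'c'
  14  s[15:],s[8:]  1  'c'
  15  s[8:],s[28:]  0  ''
  16  s[28:],s[7:]  1  'd'
  17  s[7:],s[0:]  1  'd'
  18  s[0:],s[13:]  2  'de'
  19  s[13:],s[5:]  2  'de'
  20  s[5:],s[18:]  0  ''
  21  s[18:],s[1:]  1  'e'
  22  s[1:],s[9:]  2  'eb'
  23  s[9:],s[23:]  1  'e'
  24  s[23:],s[14:]  2  'ec'
  25  s[14:],s[6:]  1  'e'
  26  s[6:],s[4:]  2  'ed'
  27  s[4:],s[22:]  1  'e'
  28  s[22:],s[21:]  2  'ee'
  29  s[21:],s[20:]  3  'eee'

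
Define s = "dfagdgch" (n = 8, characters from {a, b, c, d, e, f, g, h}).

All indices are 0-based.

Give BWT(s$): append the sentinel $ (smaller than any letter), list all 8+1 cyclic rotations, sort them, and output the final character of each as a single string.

hfg$gddac

rank  rotation   last
    0  $dfagdgch  h
    1  agdgch$df  f
    2  ch$dfagdg  g
    3  dfagdgch$  $
    4  dgch$dfag  g
    5  fagdgch$d  d
    6  gch$dfagd  d
    7  gdgch$dfa  a
    8  h$dfagdgc  c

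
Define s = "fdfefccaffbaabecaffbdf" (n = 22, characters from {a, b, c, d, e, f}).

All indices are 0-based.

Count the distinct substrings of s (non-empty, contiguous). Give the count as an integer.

sorted suffixes:
  #0 SA[0]=11  'aabecaffbdf'
  #1 SA[1]=12  'abecaffbdf'
  #2 SA[2]=7  'affbaabecaffbdf'
  #3 SA[3]=16  'affbdf'
  #4 SA[4]=10  'baabecaffbdf'
  #5 SA[5]=19  'bdf'
  #6 SA[6]=13  'becaffbdf'
  #7 SA[7]=6  'caffbaabecaffbdf'
  #8 SA[8]=15  'caffbdf'
  #9 SA[9]=5  'ccaffbaabecaffbdf'
  #10 SA[10]=20  'df'
  #11 SA[11]=1  'dfefccaffbaabecaffbdf'
  #12 SA[12]=14  'ecaffbdf'
  #13 SA[13]=3  'efccaffbaabecaffbdf'
  #14 SA[14]=21  'f'
  #15 SA[15]=9  'fbaabecaffbdf'
  #16 SA[16]=18  'fbdf'
  #17 SA[17]=4  'fccaffbaabecaffbdf'
  #18 SA[18]=0  'fdfefccaffbaabecaffbdf'
  #19 SA[19]=2  'fefccaffbaabecaffbdf'
  #20 SA[20]=8  'ffbaabecaffbdf'
  #21 SA[21]=17  'ffbdf'

SA = [11, 12, 7, 16, 10, 19, 13, 6, 15, 5, 20, 1, 14, 3, 21, 9, 18, 4, 0, 2, 8, 17]
[i] adj suffixes → lcp
  [1] 11/12 → 1 ('a')
  [2] 12/7 → 1 ('a')
  [3] 7/16 → 4 ('affb')
  [4] 16/10 → 0 ('')
  [5] 10/19 → 1 ('b')
  [6] 19/13 → 1 ('b')
  [7] 13/6 → 0 ('')
  [8] 6/15 → 5 ('caffb')
  [9] 15/5 → 1 ('c')
  [10] 5/20 → 0 ('')
  [11] 20/1 → 2 ('df')
  [12] 1/14 → 0 ('')
  [13] 14/3 → 1 ('e')
  [14] 3/21 → 0 ('')
  [15] 21/9 → 1 ('f')
  [16] 9/18 → 2 ('fb')
  [17] 18/4 → 1 ('f')
  [18] 4/0 → 1 ('f')
  [19] 0/2 → 1 ('f')
  [20] 2/8 → 1 ('f')
  [21] 8/17 → 3 ('ffb')

n(n+1)/2 = 22·23/2 = 253
Σ LCP = 0 + 1 + 1 + 4 + 0 + 1 + 1 + 0 + 5 + 1 + 0 + 2 + 0 + 1 + 0 + 1 + 2 + 1 + 1 + 1 + 1 + 3 = 27
distinct = 253 − 27 = 226

226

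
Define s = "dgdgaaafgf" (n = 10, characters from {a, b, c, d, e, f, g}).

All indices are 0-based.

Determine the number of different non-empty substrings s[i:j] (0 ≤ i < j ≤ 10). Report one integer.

rank | idx | suffix
   0 |   4 | aaafgf
   1 |   5 | aafgf
   2 |   6 | afgf
   3 |   2 | dgaaafgf
   4 |   0 | dgdgaaafgf
   5 |   9 | f
   6 |   7 | fgf
   7 |   3 | gaaafgf
   8 |   1 | gdgaaafgf
   9 |   8 | gf

SA = [4, 5, 6, 2, 0, 9, 7, 3, 1, 8]
rank  pair      lcp
   1  s[4:],s[5:]  2  'aa'
   2  s[5:],s[6:]  1  'a'
   3  s[6:],s[2:]  0  ''
   4  s[2:],s[0:]  2  'dg'
   5  s[0:],s[9:]  0  ''
   6  s[9:],s[7:]  1  'f'
   7  s[7:],s[3:]  0  ''
   8  s[3:],s[1:]  1  'g'
   9  s[1:],s[8:]  1  'g'

n(n+1)/2 = 10·11/2 = 55
Σ LCP = 0 + 2 + 1 + 0 + 2 + 0 + 1 + 0 + 1 + 1 = 8
distinct = 55 − 8 = 47

47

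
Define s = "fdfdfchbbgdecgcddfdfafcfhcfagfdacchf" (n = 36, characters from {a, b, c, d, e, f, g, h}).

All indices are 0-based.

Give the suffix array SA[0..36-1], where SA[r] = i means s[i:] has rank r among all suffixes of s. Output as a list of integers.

rank→(start, suffix):
  0 → (31, 'acchf')
  1 → (20, 'afcfhcfagfdacchf')
  2 → (27, 'agfdacchf')
  3 → (7, 'bbgdecgcddfdfafcfhcfagfdacchf')
  4 → (8, 'bgdecgcddfdfafcfhcfagfdacchf')
  5 → (32, 'cchf')
  6 → (14, 'cddfdfafcfhcfagfdacchf')
  7 → (25, 'cfagfdacchf')
  8 → (22, 'cfhcfagfdacchf')
  9 → (12, 'cgcddfdfafcfhcfagfdacchf')
  10 → (5, 'chbbgdecgcddfdfafcfhcfagfdacchf')
  11 → (33, 'chf')
  12 → (30, 'dacchf')
  13 → (15, 'ddfdfafcfhcfagfdacchf')
  14 → (10, 'decgcddfdfafcfhcfagfdacchf')
  15 → (18, 'dfafcfhcfagfdacchf')
  16 → (3, 'dfchbbgdecgcddfdfafcfhcfagfdacchf')
  17 → (16, 'dfdfafcfhcfagfdacchf')
  18 → (1, 'dfdfchbbgdecgcddfdfafcfhcfagfdacchf')
  19 → (11, 'ecgcddfdfafcfhcfagfdacchf')
  20 → (35, 'f')
  21 → (19, 'fafcfhcfagfdacchf')
  22 → (26, 'fagfdacchf')
  23 → (21, 'fcfhcfagfdacchf')
  24 → (4, 'fchbbgdecgcddfdfafcfhcfagfdacchf')
  25 → (29, 'fdacchf')
  26 → (17, 'fdfafcfhcfagfdacchf')
  27 → (2, 'fdfchbbgdecgcddfdfafcfhcfagfdacchf')
  28 → (0, 'fdfdfchbbgdecgcddfdfafcfhcfagfdacchf')
  29 → (23, 'fhcfagfdacchf')
  30 → (13, 'gcddfdfafcfhcfagfdacchf')
  31 → (9, 'gdecgcddfdfafcfhcfagfdacchf')
  32 → (28, 'gfdacchf')
  33 → (6, 'hbbgdecgcddfdfafcfhcfagfdacchf')
  34 → (24, 'hcfagfdacchf')
  35 → (34, 'hf')

[31, 20, 27, 7, 8, 32, 14, 25, 22, 12, 5, 33, 30, 15, 10, 18, 3, 16, 1, 11, 35, 19, 26, 21, 4, 29, 17, 2, 0, 23, 13, 9, 28, 6, 24, 34]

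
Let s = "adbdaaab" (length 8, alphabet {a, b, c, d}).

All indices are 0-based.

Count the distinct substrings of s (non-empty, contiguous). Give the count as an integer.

rank | idx | suffix
   0 |   4 | aaab
   1 |   5 | aab
   2 |   6 | ab
   3 |   0 | adbdaaab
   4 |   7 | b
   5 |   2 | bdaaab
   6 |   3 | daaab
   7 |   1 | dbdaaab

SA = [4, 5, 6, 0, 7, 2, 3, 1]
i: (SA[i-1],SA[i]) lcp shared
  1: (4,5) 2 'aa'
  2: (5,6) 1 'a'
  3: (6,0) 1 'a'
  4: (0,7) 0 ''
  5: (7,2) 1 'b'
  6: (2,3) 0 ''
  7: (3,1) 1 'd'

n(n+1)/2 = 8·9/2 = 36
Σ LCP = 0 + 2 + 1 + 1 + 0 + 1 + 0 + 1 = 6
distinct = 36 − 6 = 30

30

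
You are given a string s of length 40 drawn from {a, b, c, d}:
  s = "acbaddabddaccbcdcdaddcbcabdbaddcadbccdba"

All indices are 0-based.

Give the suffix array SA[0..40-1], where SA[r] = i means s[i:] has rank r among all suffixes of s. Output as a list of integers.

[39, 24, 6, 0, 10, 32, 3, 28, 18, 38, 2, 27, 22, 34, 13, 25, 7, 23, 31, 1, 21, 12, 11, 35, 16, 36, 14, 5, 9, 17, 37, 26, 33, 30, 20, 15, 4, 8, 29, 19]

rank | idx | suffix
   0 |  39 | a
   1 |  24 | abdbaddcadbccdba
   2 |   6 | abddaccbcdcdaddcbcabdbaddcadbccdba
   3 |   0 | acbaddabddaccbcdcdaddcbcabdbaddcadbccdba
   4 |  10 | accbcdcdaddcbcabdbaddcadbccdba
   5 |  32 | adbccdba
   6 |   3 | addabddaccbcdcdaddcbcabdbaddcadbccdba
   7 |  28 | addcadbccdba
   8 |  18 | addcbcabdbaddcadbccdba
   9 |  38 | ba
  10 |   2 | baddabddaccbcdcdaddcbcabdbaddcadbccdba
  11 |  27 | baddcadbccdba
  12 |  22 | bcabdbaddcadbccdba
  13 |  34 | bccdba
  14 |  13 | bcdcdaddcbcabdbaddcadbccdba
  15 |  25 | bdbaddcadbccdba
  16 |   7 | bddaccbcdcdaddcbcabdbaddcadbccdba
  17 |  23 | cabdbaddcadbccdba
  18 |  31 | cadbccdba
  19 |   1 | cbaddabddaccbcdcdaddcbcabdbaddcadbccdba
  20 |  21 | cbcabdbaddcadbccdba
  21 |  12 | cbcdcdaddcbcabdbaddcadbccdba
  22 |  11 | ccbcdcdaddcbcabdbaddcadbccdba
  23 |  35 | ccdba
  24 |  16 | cdaddcbcabdbaddcadbccdba
  25 |  36 | cdba
  26 |  14 | cdcdaddcbcabdbaddcadbccdba
  27 |   5 | dabddaccbcdcdaddcbcabdbaddcadbccdba
  28 |   9 | daccbcdcdaddcbcabdbaddcadbccdba
  29 |  17 | daddcbcabdbaddcadbccdba
  30 |  37 | dba
  31 |  26 | dbaddcadbccdba
  32 |  33 | dbccdba
  33 |  30 | dcadbccdba
  34 |  20 | dcbcabdbaddcadbccdba
  35 |  15 | dcdaddcbcabdbaddcadbccdba
  36 |   4 | ddabddaccbcdcdaddcbcabdbaddcadbccdba
  37 |   8 | ddaccbcdcdaddcbcabdbaddcadbccdba
  38 |  29 | ddcadbccdba
  39 |  19 | ddcbcabdbaddcadbccdba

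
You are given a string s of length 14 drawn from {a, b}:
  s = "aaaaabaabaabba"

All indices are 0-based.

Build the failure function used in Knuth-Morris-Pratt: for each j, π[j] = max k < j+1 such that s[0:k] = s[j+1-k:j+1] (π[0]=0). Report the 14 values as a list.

[0, 1, 2, 3, 4, 0, 1, 2, 0, 1, 2, 0, 0, 1]

π[0] = 0
j=1 s[j]='a': π[1]=1 (border 'a')
j=2 s[j]='a': π[2]=2 (border 'aa')
j=3 s[j]='a': π[3]=3 (border 'aaa')
j=4 s[j]='a': π[4]=4 (border 'aaaa')
j=5 s[j]='b': k: 4→3→2→1→0; π[5]=0 (border '')
j=6 s[j]='a': π[6]=1 (border 'a')
j=7 s[j]='a': π[7]=2 (border 'aa')
j=8 s[j]='b': k: 2→1→0; π[8]=0 (border '')
j=9 s[j]='a': π[9]=1 (border 'a')
j=10 s[j]='a': π[10]=2 (border 'aa')
j=11 s[j]='b': k: 2→1→0; π[11]=0 (border '')
j=12 s[j]='b': π[12]=0 (border '')
j=13 s[j]='a': π[13]=1 (border 'a')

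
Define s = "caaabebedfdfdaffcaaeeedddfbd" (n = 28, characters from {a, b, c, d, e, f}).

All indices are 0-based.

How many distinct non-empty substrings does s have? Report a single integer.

372

rank | idx | suffix
   0 |   1 | aaabebedfdfdaffcaaeeedddfbd
   1 |   2 | aabebedfdfdaffcaaeeedddfbd
   2 |  17 | aaeeedddfbd
   3 |   3 | abebedfdfdaffcaaeeedddfbd
   4 |  18 | aeeedddfbd
   5 |  13 | affcaaeeedddfbd
   6 |  26 | bd
   7 |   4 | bebedfdfdaffcaaeeedddfbd
   8 |   6 | bedfdfdaffcaaeeedddfbd
   9 |   0 | caaabebedfdfdaffcaaeeedddfbd
  10 |  16 | caaeeedddfbd
  11 |  27 | d
  12 |  12 | daffcaaeeedddfbd
  13 |  22 | dddfbd
  14 |  23 | ddfbd
  15 |  24 | dfbd
  16 |  10 | dfdaffcaaeeedddfbd
  17 |   8 | dfdfdaffcaaeeedddfbd
  18 |   5 | ebedfdfdaffcaaeeedddfbd
  19 |  21 | edddfbd
  20 |   7 | edfdfdaffcaaeeedddfbd
  21 |  20 | eedddfbd
  22 |  19 | eeedddfbd
  23 |  25 | fbd
  24 |  15 | fcaaeeedddfbd
  25 |  11 | fdaffcaaeeedddfbd
  26 |   9 | fdfdaffcaaeeedddfbd
  27 |  14 | ffcaaeeedddfbd

SA = [1, 2, 17, 3, 18, 13, 26, 4, 6, 0, 16, 27, 12, 22, 23, 24, 10, 8, 5, 21, 7, 20, 19, 25, 15, 11, 9, 14]
[i] adj suffixes → lcp
  [1] 1/2 → 2 ('aa')
  [2] 2/17 → 2 ('aa')
  [3] 17/3 → 1 ('a')
  [4] 3/18 → 1 ('a')
  [5] 18/13 → 1 ('a')
  [6] 13/26 → 0 ('')
  [7] 26/4 → 1 ('b')
  [8] 4/6 → 2 ('be')
  [9] 6/0 → 0 ('')
  [10] 0/16 → 3 ('caa')
  [11] 16/27 → 0 ('')
  [12] 27/12 → 1 ('d')
  [13] 12/22 → 1 ('d')
  [14] 22/23 → 2 ('dd')
  [15] 23/24 → 1 ('d')
  [16] 24/10 → 2 ('df')
  [17] 10/8 → 3 ('dfd')
  [18] 8/5 → 0 ('')
  [19] 5/21 → 1 ('e')
  [20] 21/7 → 2 ('ed')
  [21] 7/20 → 1 ('e')
  [22] 20/19 → 2 ('ee')
  [23] 19/25 → 0 ('')
  [24] 25/15 → 1 ('f')
  [25] 15/11 → 1 ('f')
  [26] 11/9 → 2 ('fd')
  [27] 9/14 → 1 ('f')

n(n+1)/2 = 28·29/2 = 406
Σ LCP = 0 + 2 + 2 + 1 + 1 + 1 + 0 + 1 + 2 + 0 + 3 + 0 + 1 + 1 + 2 + 1 + 2 + 3 + 0 + 1 + 2 + 1 + 2 + 0 + 1 + 1 + 2 + 1 = 34
distinct = 406 − 34 = 372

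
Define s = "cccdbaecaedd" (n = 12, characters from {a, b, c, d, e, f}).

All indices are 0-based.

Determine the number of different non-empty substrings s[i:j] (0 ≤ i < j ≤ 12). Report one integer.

69

sorted suffixes:
  #0 SA[0]=5  'aecaedd'
  #1 SA[1]=8  'aedd'
  #2 SA[2]=4  'baecaedd'
  #3 SA[3]=7  'caedd'
  #4 SA[4]=0  'cccdbaecaedd'
  #5 SA[5]=1  'ccdbaecaedd'
  #6 SA[6]=2  'cdbaecaedd'
  #7 SA[7]=11  'd'
  #8 SA[8]=3  'dbaecaedd'
  #9 SA[9]=10  'dd'
  #10 SA[10]=6  'ecaedd'
  #11 SA[11]=9  'edd'

SA = [5, 8, 4, 7, 0, 1, 2, 11, 3, 10, 6, 9]
rank  pair      lcp
   1  s[5:],s[8:]  2  'ae'
   2  s[8:],s[4:]  0  ''
   3  s[4:],s[7:]  0  ''
   4  s[7:],s[0:]  1  'c'
   5  s[0:],s[1:]  2  'cc'
   6  s[1:],s[2:]  1  'c'
   7  s[2:],s[11:]  0  ''
   8  s[11:],s[3:]  1  'd'
   9  s[3:],s[10:]  1  'd'
  10  s[10:],s[6:]  0  ''
  11  s[6:],s[9:]  1  'e'

n(n+1)/2 = 12·13/2 = 78
Σ LCP = 0 + 2 + 0 + 0 + 1 + 2 + 1 + 0 + 1 + 1 + 0 + 1 = 9
distinct = 78 − 9 = 69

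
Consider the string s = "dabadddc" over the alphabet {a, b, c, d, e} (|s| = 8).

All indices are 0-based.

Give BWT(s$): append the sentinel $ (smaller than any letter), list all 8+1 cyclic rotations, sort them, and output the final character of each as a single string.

cdbad$dda

rank  rotation   last
    0  $dabadddc  c
    1  abadddc$d  d
    2  adddc$dab  b
    3  badddc$da  a
    4  c$dabaddd  d
    5  dabadddc$  $
    6  dc$dabadd  d
    7  ddc$dabad  d
    8  dddc$daba  a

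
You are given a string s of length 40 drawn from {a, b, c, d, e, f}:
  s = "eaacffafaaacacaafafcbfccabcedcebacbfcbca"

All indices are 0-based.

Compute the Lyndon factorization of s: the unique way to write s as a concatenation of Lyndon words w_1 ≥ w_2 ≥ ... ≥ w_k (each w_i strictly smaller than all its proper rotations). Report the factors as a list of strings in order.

emit factor 1: 'e' (i=0, period=1)
emit factor 2: 'aacffaf' (i=1, period=7)
emit factor 3: 'aaacacaafafcbfccabcedcebacbfcbc' (i=8, period=31)
emit factor 4: 'a' (i=39, period=1)

["e", "aacffaf", "aaacacaafafcbfccabcedcebacbfcbc", "a"]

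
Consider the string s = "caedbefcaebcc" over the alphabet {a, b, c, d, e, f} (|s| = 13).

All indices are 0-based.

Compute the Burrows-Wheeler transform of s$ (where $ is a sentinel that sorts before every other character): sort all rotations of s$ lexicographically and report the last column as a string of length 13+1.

cccedcf$beaabe

rank  rotation        last
    0  $caedbefcaebcc  c
    1  aebcc$caedbefc  c
    2  aedbefcaebcc$c  c
    3  bcc$caedbefcae  e
    4  befcaebcc$caed  d
    5  c$caedbefcaebc  c
    6  caebcc$caedbef  f
    7  caedbefcaebcc$  $
    8  cc$caedbefcaeb  b
    9  dbefcaebcc$cae  e
   10  ebcc$caedbefca  a
   11  edbefcaebcc$ca  a
   12  efcaebcc$caedb  b
   13  fcaebcc$caedbe  e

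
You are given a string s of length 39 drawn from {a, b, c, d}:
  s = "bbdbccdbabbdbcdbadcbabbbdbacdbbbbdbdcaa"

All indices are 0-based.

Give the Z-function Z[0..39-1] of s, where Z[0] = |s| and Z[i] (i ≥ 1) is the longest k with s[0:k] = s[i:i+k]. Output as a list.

[39, 1, 0, 1, 0, 0, 0, 1, 0, 5, 1, 0, 1, 0, 0, 1, 0, 0, 0, 1, 0, 2, 4, 1, 0, 1, 0, 0, 0, 2, 2, 4, 1, 0, 1, 0, 0, 0, 0]

Z[0]=39
i=1: fresh scan; Z[1]=1 extend→box=[1,2)
i=2: fresh scan; Z[2]=0
i=3: fresh scan; Z[3]=1 extend→box=[3,4)
i=4: fresh scan; Z[4]=0
i=5: fresh scan; Z[5]=0
i=6: fresh scan; Z[6]=0
i=7: fresh scan; Z[7]=1 extend→box=[7,8)
i=8: fresh scan; Z[8]=0
i=9: fresh scan; Z[9]=5 extend→box=[9,14)
i=10: min(r-i=4, Z[1]=1)=1; Z[10]=1
i=11: min(r-i=3, Z[2]=0)=0; Z[11]=0
i=12: min(r-i=2, Z[3]=1)=1; Z[12]=1
i=13: min(r-i=1, Z[4]=0)=0; Z[13]=0
i=14: fresh scan; Z[14]=0
i=15: fresh scan; Z[15]=1 extend→box=[15,16)
i=16: fresh scan; Z[16]=0
i=17: fresh scan; Z[17]=0
i=18: fresh scan; Z[18]=0
i=19: fresh scan; Z[19]=1 extend→box=[19,20)
i=20: fresh scan; Z[20]=0
i=21: fresh scan; Z[21]=2 extend→box=[21,23)
i=22: min(r-i=1, Z[1]=1)=1; Z[22]=4 extend→box=[22,26)
i=23: min(r-i=3, Z[1]=1)=1; Z[23]=1
i=24: min(r-i=2, Z[2]=0)=0; Z[24]=0
i=25: min(r-i=1, Z[3]=1)=1; Z[25]=1
i=26: fresh scan; Z[26]=0
i=27: fresh scan; Z[27]=0
i=28: fresh scan; Z[28]=0
i=29: fresh scan; Z[29]=2 extend→box=[29,31)
i=30: min(r-i=1, Z[1]=1)=1; Z[30]=2 extend→box=[30,32)
i=31: min(r-i=1, Z[1]=1)=1; Z[31]=4 extend→box=[31,35)
i=32: min(r-i=3, Z[1]=1)=1; Z[32]=1
i=33: min(r-i=2, Z[2]=0)=0; Z[33]=0
i=34: min(r-i=1, Z[3]=1)=1; Z[34]=1
i=35: fresh scan; Z[35]=0
i=36: fresh scan; Z[36]=0
i=37: fresh scan; Z[37]=0
i=38: fresh scan; Z[38]=0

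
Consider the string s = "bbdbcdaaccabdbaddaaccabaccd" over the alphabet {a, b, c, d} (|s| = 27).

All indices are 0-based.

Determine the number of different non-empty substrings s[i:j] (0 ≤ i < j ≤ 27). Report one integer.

326

sorted suffixes:
  #0 SA[0]=17  'aaccabaccd'
  #1 SA[1]=6  'aaccabdbaddaaccabaccd'
  #2 SA[2]=21  'abaccd'
  #3 SA[3]=10  'abdbaddaaccabaccd'
  #4 SA[4]=18  'accabaccd'
  #5 SA[5]=7  'accabdbaddaaccabaccd'
  #6 SA[6]=23  'accd'
  #7 SA[7]=14  'addaaccabaccd'
  #8 SA[8]=22  'baccd'
  #9 SA[9]=13  'baddaaccabaccd'
  #10 SA[10]=0  'bbdbcdaaccabdbaddaaccabaccd'
  #11 SA[11]=3  'bcdaaccabdbaddaaccabaccd'
  #12 SA[12]=11  'bdbaddaaccabaccd'
  #13 SA[13]=1  'bdbcdaaccabdbaddaaccabaccd'
  #14 SA[14]=20  'cabaccd'
  #15 SA[15]=9  'cabdbaddaaccabaccd'
  #16 SA[16]=19  'ccabaccd'
  #17 SA[17]=8  'ccabdbaddaaccabaccd'
  #18 SA[18]=24  'ccd'
  #19 SA[19]=25  'cd'
  #20 SA[20]=4  'cdaaccabdbaddaaccabaccd'
  #21 SA[21]=26  'd'
  #22 SA[22]=16  'daaccabaccd'
  #23 SA[23]=5  'daaccabdbaddaaccabaccd'
  #24 SA[24]=12  'dbaddaaccabaccd'
  #25 SA[25]=2  'dbcdaaccabdbaddaaccabaccd'
  #26 SA[26]=15  'ddaaccabaccd'

SA = [17, 6, 21, 10, 18, 7, 23, 14, 22, 13, 0, 3, 11, 1, 20, 9, 19, 8, 24, 25, 4, 26, 16, 5, 12, 2, 15]
rank  pair      lcp
   1  s[17:],s[6:]  6  'aaccab'
   2  s[6:],s[21:]  1  'a'
   3  s[21:],s[10:]  2  'ab'
   4  s[10:],s[18:]  1  'a'
   5  s[18:],s[7:]  5  'accab'
   6  s[7:],s[23:]  3  'acc'
   7  s[23:],s[14:]  1  'a'
   8  s[14:],s[22:]  0  ''
   9  s[22:],s[13:]  2  'ba'
  10  s[13:],s[0:]  1  'b'
  11  s[0:],s[3:]  1  'b'
  12  s[3:],s[11:]  1  'b'
  13  s[11:],s[1:]  3  'bdb'
  14  s[1:],s[20:]  0  ''
  15  s[20:],s[9:]  3  'cab'
  16  s[9:],s[19:]  1  'c'
  17  s[19:],s[8:]  4  'ccab'
  18  s[8:],s[24:]  2  'cc'
  19  s[24:],s[25:]  1  'c'
  20  s[25:],s[4:]  2  'cd'
  21  s[4:],s[26:]  0  ''
  22  s[26:],s[16:]  1  'd'
  23  s[16:],s[5:]  7  'daaccab'
  24  s[5:],s[12:]  1  'd'
  25  s[12:],s[2:]  2  'db'
  26  s[2:],s[15:]  1  'd'

n(n+1)/2 = 27·28/2 = 378
Σ LCP = 0 + 6 + 1 + 2 + 1 + 5 + 3 + 1 + 0 + 2 + 1 + 1 + 1 + 3 + 0 + 3 + 1 + 4 + 2 + 1 + 2 + 0 + 1 + 7 + 1 + 2 + 1 = 52
distinct = 378 − 52 = 326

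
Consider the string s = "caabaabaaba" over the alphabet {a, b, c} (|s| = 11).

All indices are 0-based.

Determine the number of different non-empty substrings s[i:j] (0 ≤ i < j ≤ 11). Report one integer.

37

rank→(start, suffix):
  0 → (10, 'a')
  1 → (7, 'aaba')
  2 → (4, 'aabaaba')
  3 → (1, 'aabaabaaba')
  4 → (8, 'aba')
  5 → (5, 'abaaba')
  6 → (2, 'abaabaaba')
  7 → (9, 'ba')
  8 → (6, 'baaba')
  9 → (3, 'baabaaba')
  10 → (0, 'caabaabaaba')

SA = [10, 7, 4, 1, 8, 5, 2, 9, 6, 3, 0]
rank  pair      lcp
   1  s[10:],s[7:]  1  'a'
   2  s[7:],s[4:]  4  'aaba'
   3  s[4:],s[1:]  7  'aabaaba'
   4  s[1:],s[8:]  1  'a'
   5  s[8:],s[5:]  3  'aba'
   6  s[5:],s[2:]  6  'abaaba'
   7  s[2:],s[9:]  0  ''
   8  s[9:],s[6:]  2  'ba'
   9  s[6:],s[3:]  5  'baaba'
  10  s[3:],s[0:]  0  ''

n(n+1)/2 = 11·12/2 = 66
Σ LCP = 0 + 1 + 4 + 7 + 1 + 3 + 6 + 0 + 2 + 5 + 0 = 29
distinct = 66 − 29 = 37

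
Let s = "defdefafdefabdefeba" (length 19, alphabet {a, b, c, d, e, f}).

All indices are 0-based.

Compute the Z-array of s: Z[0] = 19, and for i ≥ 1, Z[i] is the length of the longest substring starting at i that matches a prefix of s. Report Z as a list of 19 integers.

[19, 0, 0, 3, 0, 0, 0, 0, 3, 0, 0, 0, 0, 3, 0, 0, 0, 0, 0]

Z[0]=19
i=1: i≥r, start 0; Z[1]=0
i=2: i≥r, start 0; Z[2]=0
i=3: i≥r, start 0; Z[3]=3 grow→box=[3,6)
i=4: min(r-i=2, Z[1]=0)=0; Z[4]=0
i=5: min(r-i=1, Z[2]=0)=0; Z[5]=0
i=6: i≥r, start 0; Z[6]=0
i=7: i≥r, start 0; Z[7]=0
i=8: i≥r, start 0; Z[8]=3 grow→box=[8,11)
i=9: min(r-i=2, Z[1]=0)=0; Z[9]=0
i=10: min(r-i=1, Z[2]=0)=0; Z[10]=0
i=11: i≥r, start 0; Z[11]=0
i=12: i≥r, start 0; Z[12]=0
i=13: i≥r, start 0; Z[13]=3 grow→box=[13,16)
i=14: min(r-i=2, Z[1]=0)=0; Z[14]=0
i=15: min(r-i=1, Z[2]=0)=0; Z[15]=0
i=16: i≥r, start 0; Z[16]=0
i=17: i≥r, start 0; Z[17]=0
i=18: i≥r, start 0; Z[18]=0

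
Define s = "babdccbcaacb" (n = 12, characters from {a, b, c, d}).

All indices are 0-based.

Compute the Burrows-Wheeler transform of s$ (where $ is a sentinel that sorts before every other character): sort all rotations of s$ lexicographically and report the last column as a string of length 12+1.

bcbac$cabacdb

rank  rotation       last
    0  $babdccbcaacb  b
    1  aacb$babdccbc  c
    2  abdccbcaacb$b  b
    3  acb$babdccbca  a
    4  b$babdccbcaac  c
    5  babdccbcaacb$  $
    6  bcaacb$babdcc  c
    7  bdccbcaacb$ba  a
    8  caacb$babdccb  b
    9  cb$babdccbcaa  a
   10  cbcaacb$babdc  c
   11  ccbcaacb$babd  d
   12  dccbcaacb$bab  b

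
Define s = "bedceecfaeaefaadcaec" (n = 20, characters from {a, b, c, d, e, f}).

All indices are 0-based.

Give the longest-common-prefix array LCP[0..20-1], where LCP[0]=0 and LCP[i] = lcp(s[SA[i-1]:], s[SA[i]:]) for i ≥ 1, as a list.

[0, 1, 1, 2, 2, 0, 0, 1, 1, 1, 0, 2, 0, 1, 2, 1, 1, 1, 0, 2]

rank | idx | suffix
   0 |  13 | aadcaec
   1 |  14 | adcaec
   2 |   8 | aeaefaadcaec
   3 |  17 | aec
   4 |  10 | aefaadcaec
   5 |   0 | bedceecfaeaefaadcaec
   6 |  19 | c
   7 |  16 | caec
   8 |   3 | ceecfaeaefaadcaec
   9 |   6 | cfaeaefaadcaec
  10 |  15 | dcaec
  11 |   2 | dceecfaeaefaadcaec
  12 |   9 | eaefaadcaec
  13 |  18 | ec
  14 |   5 | ecfaeaefaadcaec
  15 |   1 | edceecfaeaefaadcaec
  16 |   4 | eecfaeaefaadcaec
  17 |  11 | efaadcaec
  18 |  12 | faadcaec
  19 |   7 | faeaefaadcaec

SA = [13, 14, 8, 17, 10, 0, 19, 16, 3, 6, 15, 2, 9, 18, 5, 1, 4, 11, 12, 7]
[i] adj suffixes → lcp
  [1] 13/14 → 1 ('a')
  [2] 14/8 → 1 ('a')
  [3] 8/17 → 2 ('ae')
  [4] 17/10 → 2 ('ae')
  [5] 10/0 → 0 ('')
  [6] 0/19 → 0 ('')
  [7] 19/16 → 1 ('c')
  [8] 16/3 → 1 ('c')
  [9] 3/6 → 1 ('c')
  [10] 6/15 → 0 ('')
  [11] 15/2 → 2 ('dc')
  [12] 2/9 → 0 ('')
  [13] 9/18 → 1 ('e')
  [14] 18/5 → 2 ('ec')
  [15] 5/1 → 1 ('e')
  [16] 1/4 → 1 ('e')
  [17] 4/11 → 1 ('e')
  [18] 11/12 → 0 ('')
  [19] 12/7 → 2 ('fa')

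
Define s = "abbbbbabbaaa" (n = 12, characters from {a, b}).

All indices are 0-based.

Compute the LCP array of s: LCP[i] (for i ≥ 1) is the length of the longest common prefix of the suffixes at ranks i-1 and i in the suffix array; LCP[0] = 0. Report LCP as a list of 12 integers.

sorted suffixes:
  #0 SA[0]=11  'a'
  #1 SA[1]=10  'aa'
  #2 SA[2]=9  'aaa'
  #3 SA[3]=6  'abbaaa'
  #4 SA[4]=0  'abbbbbabbaaa'
  #5 SA[5]=8  'baaa'
  #6 SA[6]=5  'babbaaa'
  #7 SA[7]=7  'bbaaa'
  #8 SA[8]=4  'bbabbaaa'
  #9 SA[9]=3  'bbbabbaaa'
  #10 SA[10]=2  'bbbbabbaaa'
  #11 SA[11]=1  'bbbbbabbaaa'

SA = [11, 10, 9, 6, 0, 8, 5, 7, 4, 3, 2, 1]
i: (SA[i-1],SA[i]) lcp shared
  1: (11,10) 1 'a'
  2: (10,9) 2 'aa'
  3: (9,6) 1 'a'
  4: (6,0) 3 'abb'
  5: (0,8) 0 ''
  6: (8,5) 2 'ba'
  7: (5,7) 1 'b'
  8: (7,4) 3 'bba'
  9: (4,3) 2 'bb'
  10: (3,2) 3 'bbb'
  11: (2,1) 4 'bbbb'

[0, 1, 2, 1, 3, 0, 2, 1, 3, 2, 3, 4]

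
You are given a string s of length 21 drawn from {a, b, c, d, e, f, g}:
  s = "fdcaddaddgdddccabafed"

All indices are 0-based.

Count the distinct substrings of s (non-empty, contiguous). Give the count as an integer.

rank | idx | suffix
   0 |  15 | abafed
   1 |   3 | addaddgdddccabafed
   2 |   6 | addgdddccabafed
   3 |  17 | afed
   4 |  16 | bafed
   5 |  14 | cabafed
   6 |   2 | caddaddgdddccabafed
   7 |  13 | ccabafed
   8 |  20 | d
   9 |   5 | daddgdddccabafed
  10 |   1 | dcaddaddgdddccabafed
  11 |  12 | dccabafed
  12 |   4 | ddaddgdddccabafed
  13 |  11 | ddccabafed
  14 |  10 | dddccabafed
  15 |   7 | ddgdddccabafed
  16 |   8 | dgdddccabafed
  17 |  19 | ed
  18 |   0 | fdcaddaddgdddccabafed
  19 |  18 | fed
  20 |   9 | gdddccabafed

SA = [15, 3, 6, 17, 16, 14, 2, 13, 20, 5, 1, 12, 4, 11, 10, 7, 8, 19, 0, 18, 9]
i: (SA[i-1],SA[i]) lcp shared
  1: (15,3) 1 'a'
  2: (3,6) 3 'add'
  3: (6,17) 1 'a'
  4: (17,16) 0 ''
  5: (16,14) 0 ''
  6: (14,2) 2 'ca'
  7: (2,13) 1 'c'
  8: (13,20) 0 ''
  9: (20,5) 1 'd'
  10: (5,1) 1 'd'
  11: (1,12) 2 'dc'
  12: (12,4) 1 'd'
  13: (4,11) 2 'dd'
  14: (11,10) 2 'dd'
  15: (10,7) 2 'dd'
  16: (7,8) 1 'd'
  17: (8,19) 0 ''
  18: (19,0) 0 ''
  19: (0,18) 1 'f'
  20: (18,9) 0 ''

n(n+1)/2 = 21·22/2 = 231
Σ LCP = 0 + 1 + 3 + 1 + 0 + 0 + 2 + 1 + 0 + 1 + 1 + 2 + 1 + 2 + 2 + 2 + 1 + 0 + 0 + 1 + 0 = 21
distinct = 231 − 21 = 210

210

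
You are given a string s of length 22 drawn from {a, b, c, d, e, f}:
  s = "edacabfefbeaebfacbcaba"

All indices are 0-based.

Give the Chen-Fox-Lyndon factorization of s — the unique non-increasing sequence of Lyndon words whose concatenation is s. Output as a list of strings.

emit factor 1: 'e' (i=0, period=1)
emit factor 2: 'd' (i=1, period=1)
emit factor 3: 'ac' (i=2, period=2)
emit factor 4: 'abfefbeaebfacbc' (i=4, period=15)
emit factor 5: 'ab' (i=19, period=2)
emit factor 6: 'a' (i=21, period=1)

["e", "d", "ac", "abfefbeaebfacbc", "ab", "a"]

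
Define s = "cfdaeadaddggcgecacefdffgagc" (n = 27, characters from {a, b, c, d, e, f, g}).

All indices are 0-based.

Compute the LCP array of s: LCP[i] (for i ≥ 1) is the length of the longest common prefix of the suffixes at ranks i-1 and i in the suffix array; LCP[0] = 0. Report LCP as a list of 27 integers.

rank | idx | suffix
   0 |  16 | acefdffgagc
   1 |   5 | adaddggcgecacefdffgagc
   2 |   7 | addggcgecacefdffgagc
   3 |   3 | aeadaddggcgecacefdffgagc
   4 |  24 | agc
   5 |  26 | c
   6 |  15 | cacefdffgagc
   7 |  17 | cefdffgagc
   8 |   0 | cfdaeadaddggcgecacefdffgagc
   9 |  12 | cgecacefdffgagc
  10 |   6 | daddggcgecacefdffgagc
  11 |   2 | daeadaddggcgecacefdffgagc
  12 |   8 | ddggcgecacefdffgagc
  13 |  20 | dffgagc
  14 |   9 | dggcgecacefdffgagc
  15 |   4 | eadaddggcgecacefdffgagc
  16 |  14 | ecacefdffgagc
  17 |  18 | efdffgagc
  18 |   1 | fdaeadaddggcgecacefdffgagc
  19 |  19 | fdffgagc
  20 |  21 | ffgagc
  21 |  22 | fgagc
  22 |  23 | gagc
  23 |  25 | gc
  24 |  11 | gcgecacefdffgagc
  25 |  13 | gecacefdffgagc
  26 |  10 | ggcgecacefdffgagc

SA = [16, 5, 7, 3, 24, 26, 15, 17, 0, 12, 6, 2, 8, 20, 9, 4, 14, 18, 1, 19, 21, 22, 23, 25, 11, 13, 10]
rank  pair      lcp
   1  s[16:],s[5:]  1  'a'
   2  s[5:],s[7:]  2  'ad'
   3  s[7:],s[3:]  1  'a'
   4  s[3:],s[24:]  1  'a'
   5  s[24:],s[26:]  0  ''
   6  s[26:],s[15:]  1  'c'
   7  s[15:],s[17:]  1  'c'
   8  s[17:],s[0:]  1  'c'
   9  s[0:],s[12:]  1  'c'
  10  s[12:],s[6:]  0  ''
  11  s[6:],s[2:]  2  'da'
  12  s[2:],s[8:]  1  'd'
  13  s[8:],s[20:]  1  'd'
  14  s[20:],s[9:]  1  'd'
  15  s[9:],s[4:]  0  ''
  16  s[4:],s[14:]  1  'e'
  17  s[14:],s[18:]  1  'e'
  18  s[18:],s[1:]  0  ''
  19  s[1:],s[19:]  2  'fd'
  20  s[19:],s[21:]  1  'f'
  21  s[21:],s[22:]  1  'f'
  22  s[22:],s[23:]  0  ''
  23  s[23:],s[25:]  1  'g'
  24  s[25:],s[11:]  2  'gc'
  25  s[11:],s[13:]  1  'g'
  26  s[13:],s[10:]  1  'g'

[0, 1, 2, 1, 1, 0, 1, 1, 1, 1, 0, 2, 1, 1, 1, 0, 1, 1, 0, 2, 1, 1, 0, 1, 2, 1, 1]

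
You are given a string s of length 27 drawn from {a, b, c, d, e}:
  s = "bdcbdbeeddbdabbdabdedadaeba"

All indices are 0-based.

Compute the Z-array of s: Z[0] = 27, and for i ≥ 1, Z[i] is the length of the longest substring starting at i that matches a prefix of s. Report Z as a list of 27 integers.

[27, 0, 0, 2, 0, 1, 0, 0, 0, 0, 2, 0, 0, 1, 2, 0, 0, 2, 0, 0, 0, 0, 0, 0, 0, 1, 0]

Z[0]=27
i=1: outside box; Z[1]=0
i=2: outside box; Z[2]=0
i=3: outside box; Z[3]=2 grow→box=[3,5)
i=4: min(r-i=1, Z[1]=0)=0; Z[4]=0
i=5: outside box; Z[5]=1 grow→box=[5,6)
i=6: outside box; Z[6]=0
i=7: outside box; Z[7]=0
i=8: outside box; Z[8]=0
i=9: outside box; Z[9]=0
i=10: outside box; Z[10]=2 grow→box=[10,12)
i=11: min(r-i=1, Z[1]=0)=0; Z[11]=0
i=12: outside box; Z[12]=0
i=13: outside box; Z[13]=1 grow→box=[13,14)
i=14: outside box; Z[14]=2 grow→box=[14,16)
i=15: min(r-i=1, Z[1]=0)=0; Z[15]=0
i=16: outside box; Z[16]=0
i=17: outside box; Z[17]=2 grow→box=[17,19)
i=18: min(r-i=1, Z[1]=0)=0; Z[18]=0
i=19: outside box; Z[19]=0
i=20: outside box; Z[20]=0
i=21: outside box; Z[21]=0
i=22: outside box; Z[22]=0
i=23: outside box; Z[23]=0
i=24: outside box; Z[24]=0
i=25: outside box; Z[25]=1 grow→box=[25,26)
i=26: outside box; Z[26]=0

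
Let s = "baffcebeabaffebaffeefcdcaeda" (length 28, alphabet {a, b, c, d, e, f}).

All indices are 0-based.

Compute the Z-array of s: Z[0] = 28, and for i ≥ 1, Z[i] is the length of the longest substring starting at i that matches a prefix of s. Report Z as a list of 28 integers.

[28, 0, 0, 0, 0, 0, 1, 0, 0, 4, 0, 0, 0, 0, 4, 0, 0, 0, 0, 0, 0, 0, 0, 0, 0, 0, 0, 0]

Z[0]=28
i=1: fresh scan; Z[1]=0
i=2: fresh scan; Z[2]=0
i=3: fresh scan; Z[3]=0
i=4: fresh scan; Z[4]=0
i=5: fresh scan; Z[5]=0
i=6: fresh scan; Z[6]=1 scan→box=[6,7)
i=7: fresh scan; Z[7]=0
i=8: fresh scan; Z[8]=0
i=9: fresh scan; Z[9]=4 scan→box=[9,13)
i=10: min(r-i=3, Z[1]=0)=0; Z[10]=0
i=11: min(r-i=2, Z[2]=0)=0; Z[11]=0
i=12: min(r-i=1, Z[3]=0)=0; Z[12]=0
i=13: fresh scan; Z[13]=0
i=14: fresh scan; Z[14]=4 scan→box=[14,18)
i=15: min(r-i=3, Z[1]=0)=0; Z[15]=0
i=16: min(r-i=2, Z[2]=0)=0; Z[16]=0
i=17: min(r-i=1, Z[3]=0)=0; Z[17]=0
i=18: fresh scan; Z[18]=0
i=19: fresh scan; Z[19]=0
i=20: fresh scan; Z[20]=0
i=21: fresh scan; Z[21]=0
i=22: fresh scan; Z[22]=0
i=23: fresh scan; Z[23]=0
i=24: fresh scan; Z[24]=0
i=25: fresh scan; Z[25]=0
i=26: fresh scan; Z[26]=0
i=27: fresh scan; Z[27]=0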